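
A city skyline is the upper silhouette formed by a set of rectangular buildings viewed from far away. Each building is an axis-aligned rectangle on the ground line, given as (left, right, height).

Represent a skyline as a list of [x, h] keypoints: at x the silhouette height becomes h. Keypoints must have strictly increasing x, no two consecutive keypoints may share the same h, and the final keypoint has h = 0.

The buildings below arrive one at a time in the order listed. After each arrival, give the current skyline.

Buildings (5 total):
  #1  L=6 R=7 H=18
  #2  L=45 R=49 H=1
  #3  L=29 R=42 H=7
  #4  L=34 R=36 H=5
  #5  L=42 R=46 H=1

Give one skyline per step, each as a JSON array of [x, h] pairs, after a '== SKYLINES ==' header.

== SKYLINES ==
[[6,18],[7,0]]
[[6,18],[7,0],[45,1],[49,0]]
[[6,18],[7,0],[29,7],[42,0],[45,1],[49,0]]
[[6,18],[7,0],[29,7],[42,0],[45,1],[49,0]]
[[6,18],[7,0],[29,7],[42,1],[49,0]]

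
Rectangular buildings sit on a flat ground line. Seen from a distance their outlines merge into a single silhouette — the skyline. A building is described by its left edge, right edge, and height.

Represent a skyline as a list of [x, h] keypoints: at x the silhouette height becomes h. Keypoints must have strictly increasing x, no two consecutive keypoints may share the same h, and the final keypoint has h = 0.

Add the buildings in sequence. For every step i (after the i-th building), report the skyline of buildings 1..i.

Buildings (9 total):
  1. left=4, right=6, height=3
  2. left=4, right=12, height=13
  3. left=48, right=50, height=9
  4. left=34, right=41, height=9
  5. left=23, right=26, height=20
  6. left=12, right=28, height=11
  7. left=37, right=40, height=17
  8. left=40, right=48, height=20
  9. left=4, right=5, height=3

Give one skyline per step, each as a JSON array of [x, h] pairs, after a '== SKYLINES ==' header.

== SKYLINES ==
[[4,3],[6,0]]
[[4,13],[12,0]]
[[4,13],[12,0],[48,9],[50,0]]
[[4,13],[12,0],[34,9],[41,0],[48,9],[50,0]]
[[4,13],[12,0],[23,20],[26,0],[34,9],[41,0],[48,9],[50,0]]
[[4,13],[12,11],[23,20],[26,11],[28,0],[34,9],[41,0],[48,9],[50,0]]
[[4,13],[12,11],[23,20],[26,11],[28,0],[34,9],[37,17],[40,9],[41,0],[48,9],[50,0]]
[[4,13],[12,11],[23,20],[26,11],[28,0],[34,9],[37,17],[40,20],[48,9],[50,0]]
[[4,13],[12,11],[23,20],[26,11],[28,0],[34,9],[37,17],[40,20],[48,9],[50,0]]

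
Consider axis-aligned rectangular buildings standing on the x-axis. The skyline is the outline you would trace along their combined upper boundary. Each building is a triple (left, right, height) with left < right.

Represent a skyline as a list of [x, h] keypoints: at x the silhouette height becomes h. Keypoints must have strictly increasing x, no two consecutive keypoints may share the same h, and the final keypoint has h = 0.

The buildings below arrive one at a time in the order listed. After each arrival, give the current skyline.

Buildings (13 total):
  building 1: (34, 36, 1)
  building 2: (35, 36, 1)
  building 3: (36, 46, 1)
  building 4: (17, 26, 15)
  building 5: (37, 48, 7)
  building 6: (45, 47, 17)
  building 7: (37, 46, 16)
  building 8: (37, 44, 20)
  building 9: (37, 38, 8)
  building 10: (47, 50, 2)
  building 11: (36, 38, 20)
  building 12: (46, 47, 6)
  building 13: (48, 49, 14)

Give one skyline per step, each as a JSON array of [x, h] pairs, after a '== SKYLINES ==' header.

== SKYLINES ==
[[34,1],[36,0]]
[[34,1],[36,0]]
[[34,1],[46,0]]
[[17,15],[26,0],[34,1],[46,0]]
[[17,15],[26,0],[34,1],[37,7],[48,0]]
[[17,15],[26,0],[34,1],[37,7],[45,17],[47,7],[48,0]]
[[17,15],[26,0],[34,1],[37,16],[45,17],[47,7],[48,0]]
[[17,15],[26,0],[34,1],[37,20],[44,16],[45,17],[47,7],[48,0]]
[[17,15],[26,0],[34,1],[37,20],[44,16],[45,17],[47,7],[48,0]]
[[17,15],[26,0],[34,1],[37,20],[44,16],[45,17],[47,7],[48,2],[50,0]]
[[17,15],[26,0],[34,1],[36,20],[44,16],[45,17],[47,7],[48,2],[50,0]]
[[17,15],[26,0],[34,1],[36,20],[44,16],[45,17],[47,7],[48,2],[50,0]]
[[17,15],[26,0],[34,1],[36,20],[44,16],[45,17],[47,7],[48,14],[49,2],[50,0]]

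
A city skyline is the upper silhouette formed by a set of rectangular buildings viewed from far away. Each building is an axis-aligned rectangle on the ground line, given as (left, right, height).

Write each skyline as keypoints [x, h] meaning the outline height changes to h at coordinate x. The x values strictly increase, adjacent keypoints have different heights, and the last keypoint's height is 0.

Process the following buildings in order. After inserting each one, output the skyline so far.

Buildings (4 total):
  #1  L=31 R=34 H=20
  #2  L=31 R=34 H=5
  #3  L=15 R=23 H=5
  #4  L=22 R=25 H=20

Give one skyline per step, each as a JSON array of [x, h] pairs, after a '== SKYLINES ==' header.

== SKYLINES ==
[[31,20],[34,0]]
[[31,20],[34,0]]
[[15,5],[23,0],[31,20],[34,0]]
[[15,5],[22,20],[25,0],[31,20],[34,0]]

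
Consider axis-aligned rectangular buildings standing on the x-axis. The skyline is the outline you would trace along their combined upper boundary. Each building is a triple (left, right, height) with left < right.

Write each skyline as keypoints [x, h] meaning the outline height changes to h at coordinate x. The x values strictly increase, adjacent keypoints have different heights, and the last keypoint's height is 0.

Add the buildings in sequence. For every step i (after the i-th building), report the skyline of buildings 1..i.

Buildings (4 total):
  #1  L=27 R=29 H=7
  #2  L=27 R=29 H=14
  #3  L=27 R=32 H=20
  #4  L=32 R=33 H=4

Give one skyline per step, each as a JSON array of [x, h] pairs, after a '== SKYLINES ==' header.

== SKYLINES ==
[[27,7],[29,0]]
[[27,14],[29,0]]
[[27,20],[32,0]]
[[27,20],[32,4],[33,0]]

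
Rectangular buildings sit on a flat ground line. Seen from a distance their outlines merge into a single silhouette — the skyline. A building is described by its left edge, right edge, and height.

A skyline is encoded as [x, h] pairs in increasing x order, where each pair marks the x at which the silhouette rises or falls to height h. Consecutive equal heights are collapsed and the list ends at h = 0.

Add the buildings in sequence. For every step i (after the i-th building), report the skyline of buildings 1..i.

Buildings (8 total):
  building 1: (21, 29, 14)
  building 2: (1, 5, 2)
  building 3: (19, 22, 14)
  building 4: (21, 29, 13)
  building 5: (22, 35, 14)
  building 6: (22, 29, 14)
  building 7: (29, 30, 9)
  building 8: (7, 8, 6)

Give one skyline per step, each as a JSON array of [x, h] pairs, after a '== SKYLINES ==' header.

== SKYLINES ==
[[21,14],[29,0]]
[[1,2],[5,0],[21,14],[29,0]]
[[1,2],[5,0],[19,14],[29,0]]
[[1,2],[5,0],[19,14],[29,0]]
[[1,2],[5,0],[19,14],[35,0]]
[[1,2],[5,0],[19,14],[35,0]]
[[1,2],[5,0],[19,14],[35,0]]
[[1,2],[5,0],[7,6],[8,0],[19,14],[35,0]]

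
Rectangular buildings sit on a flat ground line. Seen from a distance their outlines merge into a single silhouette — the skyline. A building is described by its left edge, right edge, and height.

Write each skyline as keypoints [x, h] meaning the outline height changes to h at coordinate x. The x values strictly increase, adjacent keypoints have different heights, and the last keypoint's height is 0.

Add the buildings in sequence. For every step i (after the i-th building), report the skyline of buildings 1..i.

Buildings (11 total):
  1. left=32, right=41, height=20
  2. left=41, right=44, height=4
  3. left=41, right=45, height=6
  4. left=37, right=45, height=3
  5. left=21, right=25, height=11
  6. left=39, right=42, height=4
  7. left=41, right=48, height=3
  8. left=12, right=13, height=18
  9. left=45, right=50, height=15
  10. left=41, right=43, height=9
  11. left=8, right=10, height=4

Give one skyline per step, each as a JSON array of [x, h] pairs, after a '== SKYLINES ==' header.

== SKYLINES ==
[[32,20],[41,0]]
[[32,20],[41,4],[44,0]]
[[32,20],[41,6],[45,0]]
[[32,20],[41,6],[45,0]]
[[21,11],[25,0],[32,20],[41,6],[45,0]]
[[21,11],[25,0],[32,20],[41,6],[45,0]]
[[21,11],[25,0],[32,20],[41,6],[45,3],[48,0]]
[[12,18],[13,0],[21,11],[25,0],[32,20],[41,6],[45,3],[48,0]]
[[12,18],[13,0],[21,11],[25,0],[32,20],[41,6],[45,15],[50,0]]
[[12,18],[13,0],[21,11],[25,0],[32,20],[41,9],[43,6],[45,15],[50,0]]
[[8,4],[10,0],[12,18],[13,0],[21,11],[25,0],[32,20],[41,9],[43,6],[45,15],[50,0]]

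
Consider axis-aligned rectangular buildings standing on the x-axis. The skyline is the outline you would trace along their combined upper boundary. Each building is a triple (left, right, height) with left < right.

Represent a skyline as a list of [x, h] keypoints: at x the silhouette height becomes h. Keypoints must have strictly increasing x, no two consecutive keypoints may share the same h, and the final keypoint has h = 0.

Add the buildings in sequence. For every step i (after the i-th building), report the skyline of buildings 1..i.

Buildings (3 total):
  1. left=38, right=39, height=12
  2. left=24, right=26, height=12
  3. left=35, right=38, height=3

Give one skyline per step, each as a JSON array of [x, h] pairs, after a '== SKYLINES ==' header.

== SKYLINES ==
[[38,12],[39,0]]
[[24,12],[26,0],[38,12],[39,0]]
[[24,12],[26,0],[35,3],[38,12],[39,0]]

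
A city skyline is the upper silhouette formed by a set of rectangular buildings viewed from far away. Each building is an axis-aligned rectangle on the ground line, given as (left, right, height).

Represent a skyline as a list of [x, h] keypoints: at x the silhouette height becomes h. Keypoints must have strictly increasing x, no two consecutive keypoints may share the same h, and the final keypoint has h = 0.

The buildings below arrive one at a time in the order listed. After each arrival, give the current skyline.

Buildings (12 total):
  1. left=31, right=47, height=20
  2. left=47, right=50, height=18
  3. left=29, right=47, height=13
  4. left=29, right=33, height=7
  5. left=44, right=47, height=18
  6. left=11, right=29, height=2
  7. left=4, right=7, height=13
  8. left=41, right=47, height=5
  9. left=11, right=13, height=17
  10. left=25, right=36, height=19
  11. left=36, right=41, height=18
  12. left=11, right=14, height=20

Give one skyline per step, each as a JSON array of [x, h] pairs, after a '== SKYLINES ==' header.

== SKYLINES ==
[[31,20],[47,0]]
[[31,20],[47,18],[50,0]]
[[29,13],[31,20],[47,18],[50,0]]
[[29,13],[31,20],[47,18],[50,0]]
[[29,13],[31,20],[47,18],[50,0]]
[[11,2],[29,13],[31,20],[47,18],[50,0]]
[[4,13],[7,0],[11,2],[29,13],[31,20],[47,18],[50,0]]
[[4,13],[7,0],[11,2],[29,13],[31,20],[47,18],[50,0]]
[[4,13],[7,0],[11,17],[13,2],[29,13],[31,20],[47,18],[50,0]]
[[4,13],[7,0],[11,17],[13,2],[25,19],[31,20],[47,18],[50,0]]
[[4,13],[7,0],[11,17],[13,2],[25,19],[31,20],[47,18],[50,0]]
[[4,13],[7,0],[11,20],[14,2],[25,19],[31,20],[47,18],[50,0]]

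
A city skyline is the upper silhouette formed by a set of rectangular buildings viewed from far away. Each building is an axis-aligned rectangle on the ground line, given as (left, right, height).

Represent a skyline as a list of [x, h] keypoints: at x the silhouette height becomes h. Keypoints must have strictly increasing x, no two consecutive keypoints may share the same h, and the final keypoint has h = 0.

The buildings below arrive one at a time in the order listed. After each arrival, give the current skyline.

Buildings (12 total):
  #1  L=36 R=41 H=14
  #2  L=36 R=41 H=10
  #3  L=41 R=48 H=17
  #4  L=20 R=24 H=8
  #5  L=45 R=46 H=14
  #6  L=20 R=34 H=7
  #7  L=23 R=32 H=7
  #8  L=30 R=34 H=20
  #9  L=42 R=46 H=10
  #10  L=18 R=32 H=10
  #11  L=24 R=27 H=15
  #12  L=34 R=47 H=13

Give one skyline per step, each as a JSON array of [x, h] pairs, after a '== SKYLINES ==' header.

== SKYLINES ==
[[36,14],[41,0]]
[[36,14],[41,0]]
[[36,14],[41,17],[48,0]]
[[20,8],[24,0],[36,14],[41,17],[48,0]]
[[20,8],[24,0],[36,14],[41,17],[48,0]]
[[20,8],[24,7],[34,0],[36,14],[41,17],[48,0]]
[[20,8],[24,7],[34,0],[36,14],[41,17],[48,0]]
[[20,8],[24,7],[30,20],[34,0],[36,14],[41,17],[48,0]]
[[20,8],[24,7],[30,20],[34,0],[36,14],[41,17],[48,0]]
[[18,10],[30,20],[34,0],[36,14],[41,17],[48,0]]
[[18,10],[24,15],[27,10],[30,20],[34,0],[36,14],[41,17],[48,0]]
[[18,10],[24,15],[27,10],[30,20],[34,13],[36,14],[41,17],[48,0]]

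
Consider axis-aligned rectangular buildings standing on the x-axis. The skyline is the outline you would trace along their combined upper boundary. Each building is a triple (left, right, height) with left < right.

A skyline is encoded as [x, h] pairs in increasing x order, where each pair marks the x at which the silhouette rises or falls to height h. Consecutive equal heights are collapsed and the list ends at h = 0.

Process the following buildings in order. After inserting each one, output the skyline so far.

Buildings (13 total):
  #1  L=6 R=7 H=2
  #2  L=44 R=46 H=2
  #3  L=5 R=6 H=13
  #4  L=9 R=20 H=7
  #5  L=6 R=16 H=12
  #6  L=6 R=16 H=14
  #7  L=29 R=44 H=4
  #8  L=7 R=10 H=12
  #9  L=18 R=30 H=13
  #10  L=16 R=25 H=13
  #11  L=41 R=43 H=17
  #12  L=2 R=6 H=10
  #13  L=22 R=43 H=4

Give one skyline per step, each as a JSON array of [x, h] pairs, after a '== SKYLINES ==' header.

== SKYLINES ==
[[6,2],[7,0]]
[[6,2],[7,0],[44,2],[46,0]]
[[5,13],[6,2],[7,0],[44,2],[46,0]]
[[5,13],[6,2],[7,0],[9,7],[20,0],[44,2],[46,0]]
[[5,13],[6,12],[16,7],[20,0],[44,2],[46,0]]
[[5,13],[6,14],[16,7],[20,0],[44,2],[46,0]]
[[5,13],[6,14],[16,7],[20,0],[29,4],[44,2],[46,0]]
[[5,13],[6,14],[16,7],[20,0],[29,4],[44,2],[46,0]]
[[5,13],[6,14],[16,7],[18,13],[30,4],[44,2],[46,0]]
[[5,13],[6,14],[16,13],[30,4],[44,2],[46,0]]
[[5,13],[6,14],[16,13],[30,4],[41,17],[43,4],[44,2],[46,0]]
[[2,10],[5,13],[6,14],[16,13],[30,4],[41,17],[43,4],[44,2],[46,0]]
[[2,10],[5,13],[6,14],[16,13],[30,4],[41,17],[43,4],[44,2],[46,0]]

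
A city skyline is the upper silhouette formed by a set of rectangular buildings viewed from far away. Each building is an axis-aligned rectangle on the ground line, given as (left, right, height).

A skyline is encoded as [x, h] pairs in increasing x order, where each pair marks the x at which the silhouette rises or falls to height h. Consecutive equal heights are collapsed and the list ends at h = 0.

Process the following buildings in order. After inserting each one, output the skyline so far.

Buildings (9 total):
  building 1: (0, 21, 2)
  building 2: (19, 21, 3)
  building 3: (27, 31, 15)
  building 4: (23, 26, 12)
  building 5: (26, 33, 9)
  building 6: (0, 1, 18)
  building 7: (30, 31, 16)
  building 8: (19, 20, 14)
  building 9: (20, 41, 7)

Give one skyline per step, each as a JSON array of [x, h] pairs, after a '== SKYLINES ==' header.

== SKYLINES ==
[[0,2],[21,0]]
[[0,2],[19,3],[21,0]]
[[0,2],[19,3],[21,0],[27,15],[31,0]]
[[0,2],[19,3],[21,0],[23,12],[26,0],[27,15],[31,0]]
[[0,2],[19,3],[21,0],[23,12],[26,9],[27,15],[31,9],[33,0]]
[[0,18],[1,2],[19,3],[21,0],[23,12],[26,9],[27,15],[31,9],[33,0]]
[[0,18],[1,2],[19,3],[21,0],[23,12],[26,9],[27,15],[30,16],[31,9],[33,0]]
[[0,18],[1,2],[19,14],[20,3],[21,0],[23,12],[26,9],[27,15],[30,16],[31,9],[33,0]]
[[0,18],[1,2],[19,14],[20,7],[23,12],[26,9],[27,15],[30,16],[31,9],[33,7],[41,0]]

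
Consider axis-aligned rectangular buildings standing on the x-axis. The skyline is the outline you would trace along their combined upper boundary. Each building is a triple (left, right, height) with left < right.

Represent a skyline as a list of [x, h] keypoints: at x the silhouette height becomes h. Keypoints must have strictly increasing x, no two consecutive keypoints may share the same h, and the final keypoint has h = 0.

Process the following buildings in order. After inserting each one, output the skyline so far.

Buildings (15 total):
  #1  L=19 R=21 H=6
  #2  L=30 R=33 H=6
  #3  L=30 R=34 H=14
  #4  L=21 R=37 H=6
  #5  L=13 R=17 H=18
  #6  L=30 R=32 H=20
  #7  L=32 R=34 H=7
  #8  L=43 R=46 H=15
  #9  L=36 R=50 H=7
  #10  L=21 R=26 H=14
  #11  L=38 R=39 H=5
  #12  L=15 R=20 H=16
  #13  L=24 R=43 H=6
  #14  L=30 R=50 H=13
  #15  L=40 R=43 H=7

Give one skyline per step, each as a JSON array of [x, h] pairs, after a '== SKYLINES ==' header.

== SKYLINES ==
[[19,6],[21,0]]
[[19,6],[21,0],[30,6],[33,0]]
[[19,6],[21,0],[30,14],[34,0]]
[[19,6],[30,14],[34,6],[37,0]]
[[13,18],[17,0],[19,6],[30,14],[34,6],[37,0]]
[[13,18],[17,0],[19,6],[30,20],[32,14],[34,6],[37,0]]
[[13,18],[17,0],[19,6],[30,20],[32,14],[34,6],[37,0]]
[[13,18],[17,0],[19,6],[30,20],[32,14],[34,6],[37,0],[43,15],[46,0]]
[[13,18],[17,0],[19,6],[30,20],[32,14],[34,6],[36,7],[43,15],[46,7],[50,0]]
[[13,18],[17,0],[19,6],[21,14],[26,6],[30,20],[32,14],[34,6],[36,7],[43,15],[46,7],[50,0]]
[[13,18],[17,0],[19,6],[21,14],[26,6],[30,20],[32,14],[34,6],[36,7],[43,15],[46,7],[50,0]]
[[13,18],[17,16],[20,6],[21,14],[26,6],[30,20],[32,14],[34,6],[36,7],[43,15],[46,7],[50,0]]
[[13,18],[17,16],[20,6],[21,14],[26,6],[30,20],[32,14],[34,6],[36,7],[43,15],[46,7],[50,0]]
[[13,18],[17,16],[20,6],[21,14],[26,6],[30,20],[32,14],[34,13],[43,15],[46,13],[50,0]]
[[13,18],[17,16],[20,6],[21,14],[26,6],[30,20],[32,14],[34,13],[43,15],[46,13],[50,0]]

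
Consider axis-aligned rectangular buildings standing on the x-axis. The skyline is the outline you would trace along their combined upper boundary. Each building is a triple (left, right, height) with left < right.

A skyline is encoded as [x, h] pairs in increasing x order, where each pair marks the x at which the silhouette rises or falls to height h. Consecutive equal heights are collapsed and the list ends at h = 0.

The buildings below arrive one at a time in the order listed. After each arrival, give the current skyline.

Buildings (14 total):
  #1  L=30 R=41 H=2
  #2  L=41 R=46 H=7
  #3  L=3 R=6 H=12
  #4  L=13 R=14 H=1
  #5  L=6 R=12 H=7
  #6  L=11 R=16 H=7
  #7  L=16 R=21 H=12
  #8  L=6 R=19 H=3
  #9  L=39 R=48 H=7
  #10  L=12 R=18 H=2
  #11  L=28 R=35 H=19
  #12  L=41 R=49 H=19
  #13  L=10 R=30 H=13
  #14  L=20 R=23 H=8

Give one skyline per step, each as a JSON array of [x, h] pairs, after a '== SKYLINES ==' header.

== SKYLINES ==
[[30,2],[41,0]]
[[30,2],[41,7],[46,0]]
[[3,12],[6,0],[30,2],[41,7],[46,0]]
[[3,12],[6,0],[13,1],[14,0],[30,2],[41,7],[46,0]]
[[3,12],[6,7],[12,0],[13,1],[14,0],[30,2],[41,7],[46,0]]
[[3,12],[6,7],[16,0],[30,2],[41,7],[46,0]]
[[3,12],[6,7],[16,12],[21,0],[30,2],[41,7],[46,0]]
[[3,12],[6,7],[16,12],[21,0],[30,2],[41,7],[46,0]]
[[3,12],[6,7],[16,12],[21,0],[30,2],[39,7],[48,0]]
[[3,12],[6,7],[16,12],[21,0],[30,2],[39,7],[48,0]]
[[3,12],[6,7],[16,12],[21,0],[28,19],[35,2],[39,7],[48,0]]
[[3,12],[6,7],[16,12],[21,0],[28,19],[35,2],[39,7],[41,19],[49,0]]
[[3,12],[6,7],[10,13],[28,19],[35,2],[39,7],[41,19],[49,0]]
[[3,12],[6,7],[10,13],[28,19],[35,2],[39,7],[41,19],[49,0]]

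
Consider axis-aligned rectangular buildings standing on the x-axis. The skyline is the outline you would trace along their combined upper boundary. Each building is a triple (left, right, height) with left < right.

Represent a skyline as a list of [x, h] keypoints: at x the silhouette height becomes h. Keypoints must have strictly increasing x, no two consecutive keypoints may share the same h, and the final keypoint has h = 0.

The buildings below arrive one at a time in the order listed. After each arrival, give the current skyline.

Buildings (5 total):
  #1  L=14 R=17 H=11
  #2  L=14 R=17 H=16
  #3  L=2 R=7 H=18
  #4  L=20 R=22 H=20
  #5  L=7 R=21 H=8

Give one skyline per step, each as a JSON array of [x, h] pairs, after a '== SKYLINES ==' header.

== SKYLINES ==
[[14,11],[17,0]]
[[14,16],[17,0]]
[[2,18],[7,0],[14,16],[17,0]]
[[2,18],[7,0],[14,16],[17,0],[20,20],[22,0]]
[[2,18],[7,8],[14,16],[17,8],[20,20],[22,0]]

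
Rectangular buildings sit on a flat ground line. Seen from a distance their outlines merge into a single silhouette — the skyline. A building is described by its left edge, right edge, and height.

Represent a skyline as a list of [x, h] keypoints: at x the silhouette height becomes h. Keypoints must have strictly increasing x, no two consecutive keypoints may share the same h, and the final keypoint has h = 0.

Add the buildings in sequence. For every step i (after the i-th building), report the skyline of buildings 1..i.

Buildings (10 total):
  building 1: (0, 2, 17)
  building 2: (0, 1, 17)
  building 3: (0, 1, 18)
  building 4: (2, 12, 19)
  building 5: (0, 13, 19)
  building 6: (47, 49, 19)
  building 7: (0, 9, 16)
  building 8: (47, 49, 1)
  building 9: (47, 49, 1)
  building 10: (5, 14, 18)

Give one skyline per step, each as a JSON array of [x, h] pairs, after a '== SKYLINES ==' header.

== SKYLINES ==
[[0,17],[2,0]]
[[0,17],[2,0]]
[[0,18],[1,17],[2,0]]
[[0,18],[1,17],[2,19],[12,0]]
[[0,19],[13,0]]
[[0,19],[13,0],[47,19],[49,0]]
[[0,19],[13,0],[47,19],[49,0]]
[[0,19],[13,0],[47,19],[49,0]]
[[0,19],[13,0],[47,19],[49,0]]
[[0,19],[13,18],[14,0],[47,19],[49,0]]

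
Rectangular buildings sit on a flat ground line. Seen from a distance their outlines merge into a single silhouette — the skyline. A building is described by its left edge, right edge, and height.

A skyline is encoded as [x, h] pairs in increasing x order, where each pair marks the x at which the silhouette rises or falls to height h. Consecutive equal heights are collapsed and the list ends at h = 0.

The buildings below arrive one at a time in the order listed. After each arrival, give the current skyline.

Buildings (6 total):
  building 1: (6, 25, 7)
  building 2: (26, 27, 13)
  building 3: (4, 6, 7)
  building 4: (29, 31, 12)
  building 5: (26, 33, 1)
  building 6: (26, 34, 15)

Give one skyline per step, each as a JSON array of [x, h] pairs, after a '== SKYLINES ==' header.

== SKYLINES ==
[[6,7],[25,0]]
[[6,7],[25,0],[26,13],[27,0]]
[[4,7],[25,0],[26,13],[27,0]]
[[4,7],[25,0],[26,13],[27,0],[29,12],[31,0]]
[[4,7],[25,0],[26,13],[27,1],[29,12],[31,1],[33,0]]
[[4,7],[25,0],[26,15],[34,0]]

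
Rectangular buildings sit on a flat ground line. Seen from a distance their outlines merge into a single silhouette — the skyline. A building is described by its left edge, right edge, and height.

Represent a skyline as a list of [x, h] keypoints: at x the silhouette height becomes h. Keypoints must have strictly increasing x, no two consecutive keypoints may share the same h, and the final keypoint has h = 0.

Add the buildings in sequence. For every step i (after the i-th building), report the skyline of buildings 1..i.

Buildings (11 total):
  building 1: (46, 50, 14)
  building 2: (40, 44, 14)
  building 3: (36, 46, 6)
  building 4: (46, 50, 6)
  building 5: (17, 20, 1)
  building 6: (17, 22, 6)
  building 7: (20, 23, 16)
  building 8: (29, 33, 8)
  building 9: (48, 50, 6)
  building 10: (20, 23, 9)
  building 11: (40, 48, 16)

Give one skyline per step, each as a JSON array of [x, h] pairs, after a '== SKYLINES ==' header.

== SKYLINES ==
[[46,14],[50,0]]
[[40,14],[44,0],[46,14],[50,0]]
[[36,6],[40,14],[44,6],[46,14],[50,0]]
[[36,6],[40,14],[44,6],[46,14],[50,0]]
[[17,1],[20,0],[36,6],[40,14],[44,6],[46,14],[50,0]]
[[17,6],[22,0],[36,6],[40,14],[44,6],[46,14],[50,0]]
[[17,6],[20,16],[23,0],[36,6],[40,14],[44,6],[46,14],[50,0]]
[[17,6],[20,16],[23,0],[29,8],[33,0],[36,6],[40,14],[44,6],[46,14],[50,0]]
[[17,6],[20,16],[23,0],[29,8],[33,0],[36,6],[40,14],[44,6],[46,14],[50,0]]
[[17,6],[20,16],[23,0],[29,8],[33,0],[36,6],[40,14],[44,6],[46,14],[50,0]]
[[17,6],[20,16],[23,0],[29,8],[33,0],[36,6],[40,16],[48,14],[50,0]]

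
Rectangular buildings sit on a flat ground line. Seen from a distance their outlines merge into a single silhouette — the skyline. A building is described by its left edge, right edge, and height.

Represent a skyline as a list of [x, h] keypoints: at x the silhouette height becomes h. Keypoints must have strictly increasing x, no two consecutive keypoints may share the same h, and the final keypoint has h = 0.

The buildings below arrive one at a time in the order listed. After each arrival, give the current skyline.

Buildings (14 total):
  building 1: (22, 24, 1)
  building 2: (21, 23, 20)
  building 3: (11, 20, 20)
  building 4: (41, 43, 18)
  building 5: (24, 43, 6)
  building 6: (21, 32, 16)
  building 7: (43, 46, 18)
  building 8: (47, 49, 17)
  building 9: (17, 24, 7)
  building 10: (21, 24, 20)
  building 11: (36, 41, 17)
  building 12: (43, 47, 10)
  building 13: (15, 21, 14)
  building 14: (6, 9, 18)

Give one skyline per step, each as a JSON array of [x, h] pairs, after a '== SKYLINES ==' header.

== SKYLINES ==
[[22,1],[24,0]]
[[21,20],[23,1],[24,0]]
[[11,20],[20,0],[21,20],[23,1],[24,0]]
[[11,20],[20,0],[21,20],[23,1],[24,0],[41,18],[43,0]]
[[11,20],[20,0],[21,20],[23,1],[24,6],[41,18],[43,0]]
[[11,20],[20,0],[21,20],[23,16],[32,6],[41,18],[43,0]]
[[11,20],[20,0],[21,20],[23,16],[32,6],[41,18],[46,0]]
[[11,20],[20,0],[21,20],[23,16],[32,6],[41,18],[46,0],[47,17],[49,0]]
[[11,20],[20,7],[21,20],[23,16],[32,6],[41,18],[46,0],[47,17],[49,0]]
[[11,20],[20,7],[21,20],[24,16],[32,6],[41,18],[46,0],[47,17],[49,0]]
[[11,20],[20,7],[21,20],[24,16],[32,6],[36,17],[41,18],[46,0],[47,17],[49,0]]
[[11,20],[20,7],[21,20],[24,16],[32,6],[36,17],[41,18],[46,10],[47,17],[49,0]]
[[11,20],[20,14],[21,20],[24,16],[32,6],[36,17],[41,18],[46,10],[47,17],[49,0]]
[[6,18],[9,0],[11,20],[20,14],[21,20],[24,16],[32,6],[36,17],[41,18],[46,10],[47,17],[49,0]]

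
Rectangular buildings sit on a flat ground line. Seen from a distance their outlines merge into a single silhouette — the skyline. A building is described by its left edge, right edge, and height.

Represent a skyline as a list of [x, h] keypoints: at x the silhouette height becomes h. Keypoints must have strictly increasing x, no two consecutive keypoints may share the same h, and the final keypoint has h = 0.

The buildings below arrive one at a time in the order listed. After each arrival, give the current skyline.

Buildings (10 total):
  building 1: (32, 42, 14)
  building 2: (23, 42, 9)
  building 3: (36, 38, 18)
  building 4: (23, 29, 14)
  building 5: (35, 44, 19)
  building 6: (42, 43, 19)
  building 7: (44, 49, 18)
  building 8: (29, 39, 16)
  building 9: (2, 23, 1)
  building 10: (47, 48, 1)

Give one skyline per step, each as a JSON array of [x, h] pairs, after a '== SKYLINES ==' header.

== SKYLINES ==
[[32,14],[42,0]]
[[23,9],[32,14],[42,0]]
[[23,9],[32,14],[36,18],[38,14],[42,0]]
[[23,14],[29,9],[32,14],[36,18],[38,14],[42,0]]
[[23,14],[29,9],[32,14],[35,19],[44,0]]
[[23,14],[29,9],[32,14],[35,19],[44,0]]
[[23,14],[29,9],[32,14],[35,19],[44,18],[49,0]]
[[23,14],[29,16],[35,19],[44,18],[49,0]]
[[2,1],[23,14],[29,16],[35,19],[44,18],[49,0]]
[[2,1],[23,14],[29,16],[35,19],[44,18],[49,0]]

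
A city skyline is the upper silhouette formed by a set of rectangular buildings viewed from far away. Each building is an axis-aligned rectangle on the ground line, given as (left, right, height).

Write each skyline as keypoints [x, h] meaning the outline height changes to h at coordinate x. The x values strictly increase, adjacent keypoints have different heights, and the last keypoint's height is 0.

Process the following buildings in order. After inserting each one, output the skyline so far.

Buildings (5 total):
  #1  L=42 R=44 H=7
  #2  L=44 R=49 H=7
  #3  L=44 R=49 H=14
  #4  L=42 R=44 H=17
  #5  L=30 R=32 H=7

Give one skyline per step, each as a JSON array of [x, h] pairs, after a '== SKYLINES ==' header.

== SKYLINES ==
[[42,7],[44,0]]
[[42,7],[49,0]]
[[42,7],[44,14],[49,0]]
[[42,17],[44,14],[49,0]]
[[30,7],[32,0],[42,17],[44,14],[49,0]]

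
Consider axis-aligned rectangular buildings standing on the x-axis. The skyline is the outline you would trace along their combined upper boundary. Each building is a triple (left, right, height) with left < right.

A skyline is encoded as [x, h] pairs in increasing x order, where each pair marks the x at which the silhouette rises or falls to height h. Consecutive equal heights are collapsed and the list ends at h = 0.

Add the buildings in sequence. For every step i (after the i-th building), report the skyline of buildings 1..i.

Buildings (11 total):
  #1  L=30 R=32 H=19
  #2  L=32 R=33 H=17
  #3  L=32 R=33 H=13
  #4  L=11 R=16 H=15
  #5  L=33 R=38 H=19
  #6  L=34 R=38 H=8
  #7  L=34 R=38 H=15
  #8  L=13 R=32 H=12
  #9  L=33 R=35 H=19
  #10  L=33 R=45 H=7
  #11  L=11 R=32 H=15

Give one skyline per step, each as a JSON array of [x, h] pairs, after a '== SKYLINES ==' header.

== SKYLINES ==
[[30,19],[32,0]]
[[30,19],[32,17],[33,0]]
[[30,19],[32,17],[33,0]]
[[11,15],[16,0],[30,19],[32,17],[33,0]]
[[11,15],[16,0],[30,19],[32,17],[33,19],[38,0]]
[[11,15],[16,0],[30,19],[32,17],[33,19],[38,0]]
[[11,15],[16,0],[30,19],[32,17],[33,19],[38,0]]
[[11,15],[16,12],[30,19],[32,17],[33,19],[38,0]]
[[11,15],[16,12],[30,19],[32,17],[33,19],[38,0]]
[[11,15],[16,12],[30,19],[32,17],[33,19],[38,7],[45,0]]
[[11,15],[30,19],[32,17],[33,19],[38,7],[45,0]]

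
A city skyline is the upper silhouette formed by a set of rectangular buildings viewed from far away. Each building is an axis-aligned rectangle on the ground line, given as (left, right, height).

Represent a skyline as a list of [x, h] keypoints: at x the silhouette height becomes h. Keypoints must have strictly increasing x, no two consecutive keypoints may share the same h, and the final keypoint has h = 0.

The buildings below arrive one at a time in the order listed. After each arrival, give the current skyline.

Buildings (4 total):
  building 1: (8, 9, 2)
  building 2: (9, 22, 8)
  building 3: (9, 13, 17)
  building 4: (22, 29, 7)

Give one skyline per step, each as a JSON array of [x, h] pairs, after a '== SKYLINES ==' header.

== SKYLINES ==
[[8,2],[9,0]]
[[8,2],[9,8],[22,0]]
[[8,2],[9,17],[13,8],[22,0]]
[[8,2],[9,17],[13,8],[22,7],[29,0]]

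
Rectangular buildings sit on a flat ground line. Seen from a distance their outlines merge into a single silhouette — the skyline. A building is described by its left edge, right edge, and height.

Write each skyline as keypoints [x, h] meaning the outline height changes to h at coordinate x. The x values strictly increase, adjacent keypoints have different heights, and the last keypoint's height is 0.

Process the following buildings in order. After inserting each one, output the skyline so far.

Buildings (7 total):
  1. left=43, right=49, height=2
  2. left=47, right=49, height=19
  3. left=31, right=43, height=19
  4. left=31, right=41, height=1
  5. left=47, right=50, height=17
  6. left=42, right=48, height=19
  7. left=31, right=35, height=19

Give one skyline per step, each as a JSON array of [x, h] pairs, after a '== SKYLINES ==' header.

== SKYLINES ==
[[43,2],[49,0]]
[[43,2],[47,19],[49,0]]
[[31,19],[43,2],[47,19],[49,0]]
[[31,19],[43,2],[47,19],[49,0]]
[[31,19],[43,2],[47,19],[49,17],[50,0]]
[[31,19],[49,17],[50,0]]
[[31,19],[49,17],[50,0]]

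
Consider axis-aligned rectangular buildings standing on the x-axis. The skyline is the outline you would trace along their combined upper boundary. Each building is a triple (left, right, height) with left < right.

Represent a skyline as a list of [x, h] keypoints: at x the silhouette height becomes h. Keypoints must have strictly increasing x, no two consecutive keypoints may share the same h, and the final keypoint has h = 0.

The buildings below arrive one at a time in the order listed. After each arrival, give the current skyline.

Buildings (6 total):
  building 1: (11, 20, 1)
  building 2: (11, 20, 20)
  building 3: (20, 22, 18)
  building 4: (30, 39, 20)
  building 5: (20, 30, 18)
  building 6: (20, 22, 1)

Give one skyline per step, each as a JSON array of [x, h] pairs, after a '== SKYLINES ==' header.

== SKYLINES ==
[[11,1],[20,0]]
[[11,20],[20,0]]
[[11,20],[20,18],[22,0]]
[[11,20],[20,18],[22,0],[30,20],[39,0]]
[[11,20],[20,18],[30,20],[39,0]]
[[11,20],[20,18],[30,20],[39,0]]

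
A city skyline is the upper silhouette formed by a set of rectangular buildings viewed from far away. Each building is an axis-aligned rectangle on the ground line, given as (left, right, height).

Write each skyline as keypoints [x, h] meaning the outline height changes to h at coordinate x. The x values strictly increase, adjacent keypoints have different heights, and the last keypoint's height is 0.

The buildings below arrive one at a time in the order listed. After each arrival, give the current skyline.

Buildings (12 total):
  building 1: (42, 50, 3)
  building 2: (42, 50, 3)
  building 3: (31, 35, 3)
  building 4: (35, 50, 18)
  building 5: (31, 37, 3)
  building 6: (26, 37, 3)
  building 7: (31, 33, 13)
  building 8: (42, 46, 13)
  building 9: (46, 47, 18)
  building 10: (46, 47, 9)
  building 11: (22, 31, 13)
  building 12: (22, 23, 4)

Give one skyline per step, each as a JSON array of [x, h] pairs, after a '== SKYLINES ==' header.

== SKYLINES ==
[[42,3],[50,0]]
[[42,3],[50,0]]
[[31,3],[35,0],[42,3],[50,0]]
[[31,3],[35,18],[50,0]]
[[31,3],[35,18],[50,0]]
[[26,3],[35,18],[50,0]]
[[26,3],[31,13],[33,3],[35,18],[50,0]]
[[26,3],[31,13],[33,3],[35,18],[50,0]]
[[26,3],[31,13],[33,3],[35,18],[50,0]]
[[26,3],[31,13],[33,3],[35,18],[50,0]]
[[22,13],[33,3],[35,18],[50,0]]
[[22,13],[33,3],[35,18],[50,0]]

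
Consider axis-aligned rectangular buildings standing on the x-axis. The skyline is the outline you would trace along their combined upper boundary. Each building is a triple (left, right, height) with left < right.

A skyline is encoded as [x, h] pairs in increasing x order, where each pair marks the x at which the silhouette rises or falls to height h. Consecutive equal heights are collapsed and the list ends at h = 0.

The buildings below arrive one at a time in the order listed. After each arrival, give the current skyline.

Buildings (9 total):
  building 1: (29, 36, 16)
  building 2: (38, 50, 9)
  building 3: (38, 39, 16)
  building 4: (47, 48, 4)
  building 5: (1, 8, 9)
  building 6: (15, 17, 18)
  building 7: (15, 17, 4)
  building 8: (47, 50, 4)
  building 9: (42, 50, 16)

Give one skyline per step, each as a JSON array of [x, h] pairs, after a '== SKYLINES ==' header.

== SKYLINES ==
[[29,16],[36,0]]
[[29,16],[36,0],[38,9],[50,0]]
[[29,16],[36,0],[38,16],[39,9],[50,0]]
[[29,16],[36,0],[38,16],[39,9],[50,0]]
[[1,9],[8,0],[29,16],[36,0],[38,16],[39,9],[50,0]]
[[1,9],[8,0],[15,18],[17,0],[29,16],[36,0],[38,16],[39,9],[50,0]]
[[1,9],[8,0],[15,18],[17,0],[29,16],[36,0],[38,16],[39,9],[50,0]]
[[1,9],[8,0],[15,18],[17,0],[29,16],[36,0],[38,16],[39,9],[50,0]]
[[1,9],[8,0],[15,18],[17,0],[29,16],[36,0],[38,16],[39,9],[42,16],[50,0]]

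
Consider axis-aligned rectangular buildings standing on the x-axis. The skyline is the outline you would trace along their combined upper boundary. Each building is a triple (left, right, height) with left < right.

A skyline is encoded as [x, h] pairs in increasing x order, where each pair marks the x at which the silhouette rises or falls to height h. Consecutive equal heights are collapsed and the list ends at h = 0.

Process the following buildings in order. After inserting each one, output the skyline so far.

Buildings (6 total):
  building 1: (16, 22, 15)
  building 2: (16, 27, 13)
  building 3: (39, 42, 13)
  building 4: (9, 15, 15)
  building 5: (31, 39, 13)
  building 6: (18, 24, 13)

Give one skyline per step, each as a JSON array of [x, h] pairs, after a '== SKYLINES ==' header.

== SKYLINES ==
[[16,15],[22,0]]
[[16,15],[22,13],[27,0]]
[[16,15],[22,13],[27,0],[39,13],[42,0]]
[[9,15],[15,0],[16,15],[22,13],[27,0],[39,13],[42,0]]
[[9,15],[15,0],[16,15],[22,13],[27,0],[31,13],[42,0]]
[[9,15],[15,0],[16,15],[22,13],[27,0],[31,13],[42,0]]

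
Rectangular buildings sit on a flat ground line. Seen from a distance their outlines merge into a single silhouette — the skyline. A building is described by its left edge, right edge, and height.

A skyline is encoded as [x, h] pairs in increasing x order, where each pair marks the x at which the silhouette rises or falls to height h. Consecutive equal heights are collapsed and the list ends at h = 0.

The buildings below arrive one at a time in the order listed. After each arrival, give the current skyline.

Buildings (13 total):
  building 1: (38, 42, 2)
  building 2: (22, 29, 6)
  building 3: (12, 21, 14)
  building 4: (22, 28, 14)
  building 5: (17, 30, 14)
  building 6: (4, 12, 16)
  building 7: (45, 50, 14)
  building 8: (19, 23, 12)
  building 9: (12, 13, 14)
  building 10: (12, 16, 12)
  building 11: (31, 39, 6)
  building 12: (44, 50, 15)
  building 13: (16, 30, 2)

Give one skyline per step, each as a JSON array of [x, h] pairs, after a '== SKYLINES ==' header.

== SKYLINES ==
[[38,2],[42,0]]
[[22,6],[29,0],[38,2],[42,0]]
[[12,14],[21,0],[22,6],[29,0],[38,2],[42,0]]
[[12,14],[21,0],[22,14],[28,6],[29,0],[38,2],[42,0]]
[[12,14],[30,0],[38,2],[42,0]]
[[4,16],[12,14],[30,0],[38,2],[42,0]]
[[4,16],[12,14],[30,0],[38,2],[42,0],[45,14],[50,0]]
[[4,16],[12,14],[30,0],[38,2],[42,0],[45,14],[50,0]]
[[4,16],[12,14],[30,0],[38,2],[42,0],[45,14],[50,0]]
[[4,16],[12,14],[30,0],[38,2],[42,0],[45,14],[50,0]]
[[4,16],[12,14],[30,0],[31,6],[39,2],[42,0],[45,14],[50,0]]
[[4,16],[12,14],[30,0],[31,6],[39,2],[42,0],[44,15],[50,0]]
[[4,16],[12,14],[30,0],[31,6],[39,2],[42,0],[44,15],[50,0]]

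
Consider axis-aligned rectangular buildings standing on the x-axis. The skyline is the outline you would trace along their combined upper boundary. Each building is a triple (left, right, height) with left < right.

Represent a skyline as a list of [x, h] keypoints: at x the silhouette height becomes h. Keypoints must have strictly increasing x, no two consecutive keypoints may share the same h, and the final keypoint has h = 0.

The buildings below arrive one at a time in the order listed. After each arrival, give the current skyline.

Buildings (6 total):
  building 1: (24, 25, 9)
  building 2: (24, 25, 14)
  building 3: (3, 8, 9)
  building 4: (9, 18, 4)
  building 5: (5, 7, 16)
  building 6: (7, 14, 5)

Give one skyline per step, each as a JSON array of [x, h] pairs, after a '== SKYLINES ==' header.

== SKYLINES ==
[[24,9],[25,0]]
[[24,14],[25,0]]
[[3,9],[8,0],[24,14],[25,0]]
[[3,9],[8,0],[9,4],[18,0],[24,14],[25,0]]
[[3,9],[5,16],[7,9],[8,0],[9,4],[18,0],[24,14],[25,0]]
[[3,9],[5,16],[7,9],[8,5],[14,4],[18,0],[24,14],[25,0]]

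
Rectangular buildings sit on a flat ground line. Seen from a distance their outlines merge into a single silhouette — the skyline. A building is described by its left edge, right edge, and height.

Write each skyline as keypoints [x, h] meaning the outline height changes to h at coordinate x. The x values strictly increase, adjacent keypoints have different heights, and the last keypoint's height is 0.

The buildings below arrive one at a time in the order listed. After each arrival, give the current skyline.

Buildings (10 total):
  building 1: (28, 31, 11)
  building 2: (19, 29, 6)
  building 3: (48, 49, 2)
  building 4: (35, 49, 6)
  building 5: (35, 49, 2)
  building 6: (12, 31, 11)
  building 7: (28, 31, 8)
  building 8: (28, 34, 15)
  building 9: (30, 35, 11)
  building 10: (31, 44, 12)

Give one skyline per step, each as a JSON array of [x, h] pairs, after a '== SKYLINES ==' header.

== SKYLINES ==
[[28,11],[31,0]]
[[19,6],[28,11],[31,0]]
[[19,6],[28,11],[31,0],[48,2],[49,0]]
[[19,6],[28,11],[31,0],[35,6],[49,0]]
[[19,6],[28,11],[31,0],[35,6],[49,0]]
[[12,11],[31,0],[35,6],[49,0]]
[[12,11],[31,0],[35,6],[49,0]]
[[12,11],[28,15],[34,0],[35,6],[49,0]]
[[12,11],[28,15],[34,11],[35,6],[49,0]]
[[12,11],[28,15],[34,12],[44,6],[49,0]]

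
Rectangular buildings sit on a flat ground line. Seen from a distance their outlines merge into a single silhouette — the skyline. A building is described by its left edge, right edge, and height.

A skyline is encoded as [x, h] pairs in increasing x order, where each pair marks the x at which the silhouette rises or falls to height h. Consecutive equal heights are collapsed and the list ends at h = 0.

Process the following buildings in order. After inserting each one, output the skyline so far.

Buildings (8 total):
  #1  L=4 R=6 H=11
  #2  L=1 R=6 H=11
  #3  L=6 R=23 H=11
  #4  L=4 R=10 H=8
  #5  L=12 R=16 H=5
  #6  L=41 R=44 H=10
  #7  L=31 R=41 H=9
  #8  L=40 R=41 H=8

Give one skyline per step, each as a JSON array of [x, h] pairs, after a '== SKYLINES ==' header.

== SKYLINES ==
[[4,11],[6,0]]
[[1,11],[6,0]]
[[1,11],[23,0]]
[[1,11],[23,0]]
[[1,11],[23,0]]
[[1,11],[23,0],[41,10],[44,0]]
[[1,11],[23,0],[31,9],[41,10],[44,0]]
[[1,11],[23,0],[31,9],[41,10],[44,0]]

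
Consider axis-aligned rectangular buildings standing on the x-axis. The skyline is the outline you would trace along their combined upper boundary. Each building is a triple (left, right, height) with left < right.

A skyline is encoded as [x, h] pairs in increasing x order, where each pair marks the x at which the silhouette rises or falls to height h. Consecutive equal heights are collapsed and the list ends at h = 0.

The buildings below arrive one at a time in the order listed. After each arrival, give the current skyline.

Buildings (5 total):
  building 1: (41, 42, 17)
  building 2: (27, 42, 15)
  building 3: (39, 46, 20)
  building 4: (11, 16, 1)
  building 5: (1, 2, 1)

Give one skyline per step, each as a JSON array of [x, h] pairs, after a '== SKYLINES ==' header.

== SKYLINES ==
[[41,17],[42,0]]
[[27,15],[41,17],[42,0]]
[[27,15],[39,20],[46,0]]
[[11,1],[16,0],[27,15],[39,20],[46,0]]
[[1,1],[2,0],[11,1],[16,0],[27,15],[39,20],[46,0]]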